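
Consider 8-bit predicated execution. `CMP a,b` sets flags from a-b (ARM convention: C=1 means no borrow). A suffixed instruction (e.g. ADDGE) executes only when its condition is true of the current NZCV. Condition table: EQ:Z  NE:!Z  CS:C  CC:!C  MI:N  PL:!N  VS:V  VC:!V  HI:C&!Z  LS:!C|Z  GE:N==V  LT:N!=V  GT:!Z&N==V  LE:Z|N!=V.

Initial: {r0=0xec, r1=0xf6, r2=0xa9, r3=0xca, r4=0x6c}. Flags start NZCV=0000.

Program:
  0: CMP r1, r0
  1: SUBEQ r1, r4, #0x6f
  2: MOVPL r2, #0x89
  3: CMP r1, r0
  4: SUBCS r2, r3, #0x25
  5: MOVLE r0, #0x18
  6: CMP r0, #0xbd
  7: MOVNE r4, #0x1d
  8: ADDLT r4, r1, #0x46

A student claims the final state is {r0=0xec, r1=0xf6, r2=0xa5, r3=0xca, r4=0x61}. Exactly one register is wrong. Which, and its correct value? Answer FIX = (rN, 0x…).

0: ✓ CMP  NZCV=0010
1: · SUBEQ
2: ✓ MOVPL  r2←0x89
3: ✓ CMP  NZCV=0010
4: ✓ SUBCS  r2←0xa5
5: · MOVLE
6: ✓ CMP  NZCV=0010
7: ✓ MOVNE  r4←0x1d
8: · ADDLT

FIX = (r4, 0x1d)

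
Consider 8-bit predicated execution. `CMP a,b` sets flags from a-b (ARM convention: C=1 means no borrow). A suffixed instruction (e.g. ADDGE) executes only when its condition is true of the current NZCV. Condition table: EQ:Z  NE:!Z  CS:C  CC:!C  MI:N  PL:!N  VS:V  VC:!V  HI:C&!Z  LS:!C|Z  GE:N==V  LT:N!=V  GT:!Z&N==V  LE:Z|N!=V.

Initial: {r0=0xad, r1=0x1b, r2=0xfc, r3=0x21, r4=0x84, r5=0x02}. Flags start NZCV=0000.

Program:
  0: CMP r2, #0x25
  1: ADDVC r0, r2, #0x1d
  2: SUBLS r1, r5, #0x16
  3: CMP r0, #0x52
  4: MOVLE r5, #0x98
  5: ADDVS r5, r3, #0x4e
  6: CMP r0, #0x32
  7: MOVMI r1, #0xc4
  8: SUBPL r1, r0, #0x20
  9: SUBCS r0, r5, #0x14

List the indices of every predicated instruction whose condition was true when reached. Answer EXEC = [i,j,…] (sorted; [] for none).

[0] flags=1010 → (cmp)
[1] flags=1010 VC?T → r0=0x19
[2] flags=1010 LS?F → skip
[3] flags=1000 → (cmp)
[4] flags=1000 LE?T → r5=0x98
[5] flags=1000 VS?F → skip
[6] flags=1000 → (cmp)
[7] flags=1000 MI?T → r1=0xc4
[8] flags=1000 PL?F → skip
[9] flags=1000 CS?F → skip

EXEC = [1,4,7]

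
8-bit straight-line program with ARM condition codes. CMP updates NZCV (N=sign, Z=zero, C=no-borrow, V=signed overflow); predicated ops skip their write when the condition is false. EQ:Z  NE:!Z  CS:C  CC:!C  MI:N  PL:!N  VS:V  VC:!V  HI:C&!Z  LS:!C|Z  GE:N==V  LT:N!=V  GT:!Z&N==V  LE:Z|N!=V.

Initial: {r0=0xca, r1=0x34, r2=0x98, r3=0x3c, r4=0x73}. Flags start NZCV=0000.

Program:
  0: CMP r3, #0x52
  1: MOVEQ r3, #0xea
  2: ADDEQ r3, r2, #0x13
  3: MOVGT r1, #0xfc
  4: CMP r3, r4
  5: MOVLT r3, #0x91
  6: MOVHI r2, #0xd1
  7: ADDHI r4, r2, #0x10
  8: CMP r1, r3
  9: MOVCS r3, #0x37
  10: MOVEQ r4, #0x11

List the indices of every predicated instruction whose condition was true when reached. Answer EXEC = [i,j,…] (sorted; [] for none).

EXEC = [5]

0: ✓ CMP  NZCV=1000
1: · MOVEQ
2: · ADDEQ
3: · MOVGT
4: ✓ CMP  NZCV=1000
5: ✓ MOVLT  r3←0x91
6: · MOVHI
7: · ADDHI
8: ✓ CMP  NZCV=1001
9: · MOVCS
10: · MOVEQ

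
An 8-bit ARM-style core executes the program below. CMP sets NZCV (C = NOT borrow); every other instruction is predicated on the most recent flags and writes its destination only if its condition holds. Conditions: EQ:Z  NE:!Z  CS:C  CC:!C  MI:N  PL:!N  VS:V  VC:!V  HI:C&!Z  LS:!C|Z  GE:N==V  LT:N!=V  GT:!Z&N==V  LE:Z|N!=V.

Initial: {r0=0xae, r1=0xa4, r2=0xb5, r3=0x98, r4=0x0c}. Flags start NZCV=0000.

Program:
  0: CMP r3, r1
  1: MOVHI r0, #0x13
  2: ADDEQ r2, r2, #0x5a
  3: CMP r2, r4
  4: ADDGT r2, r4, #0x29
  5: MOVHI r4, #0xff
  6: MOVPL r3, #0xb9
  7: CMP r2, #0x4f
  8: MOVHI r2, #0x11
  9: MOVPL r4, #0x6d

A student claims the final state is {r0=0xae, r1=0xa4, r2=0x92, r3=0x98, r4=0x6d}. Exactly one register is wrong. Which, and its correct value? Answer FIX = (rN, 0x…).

[0] flags=1000 → (cmp)
[1] flags=1000 HI?F → skip
[2] flags=1000 EQ?F → skip
[3] flags=1010 → (cmp)
[4] flags=1010 GT?F → skip
[5] flags=1010 HI?T → r4=0xff
[6] flags=1010 PL?F → skip
[7] flags=0011 → (cmp)
[8] flags=0011 HI?T → r2=0x11
[9] flags=0011 PL?T → r4=0x6d

FIX = (r2, 0x11)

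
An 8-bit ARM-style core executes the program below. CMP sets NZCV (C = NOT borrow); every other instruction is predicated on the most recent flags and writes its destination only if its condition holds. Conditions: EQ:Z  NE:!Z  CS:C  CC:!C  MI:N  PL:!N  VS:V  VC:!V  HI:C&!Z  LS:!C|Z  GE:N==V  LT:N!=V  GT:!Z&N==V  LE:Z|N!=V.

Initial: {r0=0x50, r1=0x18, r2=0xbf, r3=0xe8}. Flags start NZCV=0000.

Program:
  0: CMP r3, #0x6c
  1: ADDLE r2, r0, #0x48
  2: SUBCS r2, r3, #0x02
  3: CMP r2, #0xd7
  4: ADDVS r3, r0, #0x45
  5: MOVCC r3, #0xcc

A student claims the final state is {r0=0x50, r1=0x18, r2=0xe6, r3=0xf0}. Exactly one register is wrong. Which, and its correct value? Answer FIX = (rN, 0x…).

FIX = (r3, 0xe8)

0: ✓ CMP  NZCV=0011
1: ✓ ADDLE  r2←0x98
2: ✓ SUBCS  r2←0xe6
3: ✓ CMP  NZCV=0010
4: · ADDVS
5: · MOVCC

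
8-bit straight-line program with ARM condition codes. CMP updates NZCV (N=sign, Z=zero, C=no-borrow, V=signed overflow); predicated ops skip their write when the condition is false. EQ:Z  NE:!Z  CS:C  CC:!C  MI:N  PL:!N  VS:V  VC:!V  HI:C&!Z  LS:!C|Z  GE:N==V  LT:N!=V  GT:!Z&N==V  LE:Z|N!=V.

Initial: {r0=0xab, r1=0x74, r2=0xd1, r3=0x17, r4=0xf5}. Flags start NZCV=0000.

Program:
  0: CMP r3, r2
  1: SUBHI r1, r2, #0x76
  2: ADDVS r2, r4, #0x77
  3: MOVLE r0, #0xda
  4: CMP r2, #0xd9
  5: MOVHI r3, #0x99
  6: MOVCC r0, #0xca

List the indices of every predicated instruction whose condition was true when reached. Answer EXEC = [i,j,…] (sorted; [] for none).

EXEC = [6]

0: ✓ CMP  NZCV=0000
1: · SUBHI
2: · ADDVS
3: · MOVLE
4: ✓ CMP  NZCV=1000
5: · MOVHI
6: ✓ MOVCC  r0←0xca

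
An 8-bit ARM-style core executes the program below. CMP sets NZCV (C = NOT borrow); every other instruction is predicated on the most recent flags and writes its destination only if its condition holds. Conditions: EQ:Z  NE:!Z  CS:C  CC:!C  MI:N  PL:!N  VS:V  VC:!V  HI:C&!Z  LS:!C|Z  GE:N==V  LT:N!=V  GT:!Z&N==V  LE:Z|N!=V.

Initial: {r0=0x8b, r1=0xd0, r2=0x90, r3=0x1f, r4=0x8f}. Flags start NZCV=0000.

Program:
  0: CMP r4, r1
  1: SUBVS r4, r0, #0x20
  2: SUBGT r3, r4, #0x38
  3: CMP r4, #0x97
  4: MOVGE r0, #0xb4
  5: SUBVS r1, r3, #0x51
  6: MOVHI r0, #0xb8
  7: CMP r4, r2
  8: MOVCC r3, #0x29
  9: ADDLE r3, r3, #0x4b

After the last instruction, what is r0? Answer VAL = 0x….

VAL = 0x8b

0: ✓ CMP  NZCV=1000
1: · SUBVS
2: · SUBGT
3: ✓ CMP  NZCV=1000
4: · MOVGE
5: · SUBVS
6: · MOVHI
7: ✓ CMP  NZCV=1000
8: ✓ MOVCC  r3←0x29
9: ✓ ADDLE  r3←0x74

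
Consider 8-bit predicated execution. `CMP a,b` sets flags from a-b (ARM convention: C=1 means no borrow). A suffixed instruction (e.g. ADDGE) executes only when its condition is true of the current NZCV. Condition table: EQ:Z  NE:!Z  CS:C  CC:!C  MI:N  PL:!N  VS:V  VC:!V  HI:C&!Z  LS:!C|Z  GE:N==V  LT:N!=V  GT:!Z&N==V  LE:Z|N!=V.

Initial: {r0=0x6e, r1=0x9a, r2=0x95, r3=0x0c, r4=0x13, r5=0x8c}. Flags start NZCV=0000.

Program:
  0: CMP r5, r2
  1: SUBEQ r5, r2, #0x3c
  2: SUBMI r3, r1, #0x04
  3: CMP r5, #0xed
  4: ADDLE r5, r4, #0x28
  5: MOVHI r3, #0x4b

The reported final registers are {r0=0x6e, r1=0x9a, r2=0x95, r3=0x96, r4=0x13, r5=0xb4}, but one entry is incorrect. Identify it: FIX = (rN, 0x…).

[0] flags=1000 → (cmp)
[1] flags=1000 EQ?F → skip
[2] flags=1000 MI?T → r3=0x96
[3] flags=1000 → (cmp)
[4] flags=1000 LE?T → r5=0x3b
[5] flags=1000 HI?F → skip

FIX = (r5, 0x3b)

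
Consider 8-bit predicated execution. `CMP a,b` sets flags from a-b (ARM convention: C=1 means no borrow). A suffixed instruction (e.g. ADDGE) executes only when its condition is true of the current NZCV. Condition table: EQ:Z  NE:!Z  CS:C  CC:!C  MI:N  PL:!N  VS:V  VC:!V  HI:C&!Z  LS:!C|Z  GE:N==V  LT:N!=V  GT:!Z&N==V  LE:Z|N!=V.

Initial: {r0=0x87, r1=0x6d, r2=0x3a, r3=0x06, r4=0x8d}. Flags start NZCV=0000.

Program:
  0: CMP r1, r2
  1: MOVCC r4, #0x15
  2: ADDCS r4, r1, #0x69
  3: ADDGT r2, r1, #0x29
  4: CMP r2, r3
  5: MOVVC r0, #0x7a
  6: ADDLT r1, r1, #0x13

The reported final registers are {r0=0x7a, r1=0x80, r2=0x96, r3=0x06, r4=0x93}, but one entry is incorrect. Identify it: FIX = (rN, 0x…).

FIX = (r4, 0xd6)

[0] flags=0010 → (cmp)
[1] flags=0010 CC?F → skip
[2] flags=0010 CS?T → r4=0xd6
[3] flags=0010 GT?T → r2=0x96
[4] flags=1010 → (cmp)
[5] flags=1010 VC?T → r0=0x7a
[6] flags=1010 LT?T → r1=0x80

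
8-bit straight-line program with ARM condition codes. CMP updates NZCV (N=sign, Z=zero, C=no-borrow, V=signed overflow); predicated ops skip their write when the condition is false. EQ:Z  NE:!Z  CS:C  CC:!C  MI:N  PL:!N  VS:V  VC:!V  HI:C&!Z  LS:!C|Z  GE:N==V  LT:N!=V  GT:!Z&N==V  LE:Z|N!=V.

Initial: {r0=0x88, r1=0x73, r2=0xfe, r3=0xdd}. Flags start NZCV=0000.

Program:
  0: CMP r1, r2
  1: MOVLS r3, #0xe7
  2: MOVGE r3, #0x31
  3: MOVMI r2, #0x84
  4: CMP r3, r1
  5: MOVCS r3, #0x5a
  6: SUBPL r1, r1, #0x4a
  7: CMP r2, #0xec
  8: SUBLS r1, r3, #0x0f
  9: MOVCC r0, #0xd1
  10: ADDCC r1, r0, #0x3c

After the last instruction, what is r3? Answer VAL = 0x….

0: ✓ CMP  NZCV=0000
1: ✓ MOVLS  r3←0xe7
2: ✓ MOVGE  r3←0x31
3: · MOVMI
4: ✓ CMP  NZCV=1000
5: · MOVCS
6: · SUBPL
7: ✓ CMP  NZCV=0010
8: · SUBLS
9: · MOVCC
10: · ADDCC

VAL = 0x31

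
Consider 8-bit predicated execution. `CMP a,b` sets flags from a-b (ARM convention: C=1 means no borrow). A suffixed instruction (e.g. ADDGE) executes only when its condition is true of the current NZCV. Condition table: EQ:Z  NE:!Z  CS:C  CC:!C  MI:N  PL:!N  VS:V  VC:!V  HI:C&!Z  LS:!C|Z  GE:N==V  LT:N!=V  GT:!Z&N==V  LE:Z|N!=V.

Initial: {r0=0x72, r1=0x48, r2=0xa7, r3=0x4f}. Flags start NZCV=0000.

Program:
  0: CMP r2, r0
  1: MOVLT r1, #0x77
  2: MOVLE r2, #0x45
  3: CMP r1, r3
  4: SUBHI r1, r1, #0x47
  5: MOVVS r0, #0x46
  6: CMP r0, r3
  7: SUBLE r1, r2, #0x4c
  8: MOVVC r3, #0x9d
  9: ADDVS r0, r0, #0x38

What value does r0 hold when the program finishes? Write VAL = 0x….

VAL = 0x72

0: ✓ CMP  NZCV=0011
1: ✓ MOVLT  r1←0x77
2: ✓ MOVLE  r2←0x45
3: ✓ CMP  NZCV=0010
4: ✓ SUBHI  r1←0x30
5: · MOVVS
6: ✓ CMP  NZCV=0010
7: · SUBLE
8: ✓ MOVVC  r3←0x9d
9: · ADDVS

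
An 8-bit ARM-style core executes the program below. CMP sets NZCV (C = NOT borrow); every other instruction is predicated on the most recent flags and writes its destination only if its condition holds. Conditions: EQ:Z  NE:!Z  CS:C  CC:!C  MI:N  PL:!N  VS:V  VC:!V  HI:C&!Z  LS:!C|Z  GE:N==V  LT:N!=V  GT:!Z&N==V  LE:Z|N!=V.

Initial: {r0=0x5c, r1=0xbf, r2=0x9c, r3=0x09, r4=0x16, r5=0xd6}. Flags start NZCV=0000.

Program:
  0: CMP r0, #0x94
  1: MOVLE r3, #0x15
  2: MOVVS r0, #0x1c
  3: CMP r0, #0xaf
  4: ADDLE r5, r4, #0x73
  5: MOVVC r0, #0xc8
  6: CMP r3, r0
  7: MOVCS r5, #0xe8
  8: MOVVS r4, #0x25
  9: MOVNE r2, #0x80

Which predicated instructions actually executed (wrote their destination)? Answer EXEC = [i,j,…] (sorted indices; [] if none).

EXEC = [2,5,9]

0: ✓ CMP  NZCV=1001
1: · MOVLE
2: ✓ MOVVS  r0←0x1c
3: ✓ CMP  NZCV=0000
4: · ADDLE
5: ✓ MOVVC  r0←0xc8
6: ✓ CMP  NZCV=0000
7: · MOVCS
8: · MOVVS
9: ✓ MOVNE  r2←0x80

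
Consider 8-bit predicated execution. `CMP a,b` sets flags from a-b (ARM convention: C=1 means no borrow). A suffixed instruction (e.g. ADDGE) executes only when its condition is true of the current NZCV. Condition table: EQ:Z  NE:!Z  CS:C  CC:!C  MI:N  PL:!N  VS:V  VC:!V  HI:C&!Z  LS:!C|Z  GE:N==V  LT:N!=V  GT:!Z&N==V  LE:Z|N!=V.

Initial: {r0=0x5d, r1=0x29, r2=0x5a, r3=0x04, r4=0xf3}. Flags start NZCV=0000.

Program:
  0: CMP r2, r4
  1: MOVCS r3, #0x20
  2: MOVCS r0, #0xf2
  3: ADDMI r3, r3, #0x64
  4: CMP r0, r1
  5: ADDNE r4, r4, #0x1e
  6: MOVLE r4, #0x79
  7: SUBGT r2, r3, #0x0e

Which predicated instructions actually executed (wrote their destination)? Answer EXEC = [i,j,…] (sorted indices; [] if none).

0: ✓ CMP  NZCV=0000
1: · MOVCS
2: · MOVCS
3: · ADDMI
4: ✓ CMP  NZCV=0010
5: ✓ ADDNE  r4←0x11
6: · MOVLE
7: ✓ SUBGT  r2←0xf6

EXEC = [5,7]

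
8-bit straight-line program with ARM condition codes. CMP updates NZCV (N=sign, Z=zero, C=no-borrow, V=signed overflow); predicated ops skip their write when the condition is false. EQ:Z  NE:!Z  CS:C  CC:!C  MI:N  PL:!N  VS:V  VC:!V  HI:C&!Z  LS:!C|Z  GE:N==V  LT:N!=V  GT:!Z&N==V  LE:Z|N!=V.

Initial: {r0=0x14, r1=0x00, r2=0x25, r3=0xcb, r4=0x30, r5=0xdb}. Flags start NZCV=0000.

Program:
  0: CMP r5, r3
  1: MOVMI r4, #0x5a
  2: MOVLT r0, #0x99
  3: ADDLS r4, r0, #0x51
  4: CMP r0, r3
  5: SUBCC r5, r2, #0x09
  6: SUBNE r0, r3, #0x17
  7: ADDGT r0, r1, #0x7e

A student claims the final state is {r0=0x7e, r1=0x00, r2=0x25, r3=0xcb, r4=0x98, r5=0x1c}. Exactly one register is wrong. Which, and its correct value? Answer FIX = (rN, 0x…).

FIX = (r4, 0x30)

[0] flags=0010 → (cmp)
[1] flags=0010 MI?F → skip
[2] flags=0010 LT?F → skip
[3] flags=0010 LS?F → skip
[4] flags=0000 → (cmp)
[5] flags=0000 CC?T → r5=0x1c
[6] flags=0000 NE?T → r0=0xb4
[7] flags=0000 GT?T → r0=0x7e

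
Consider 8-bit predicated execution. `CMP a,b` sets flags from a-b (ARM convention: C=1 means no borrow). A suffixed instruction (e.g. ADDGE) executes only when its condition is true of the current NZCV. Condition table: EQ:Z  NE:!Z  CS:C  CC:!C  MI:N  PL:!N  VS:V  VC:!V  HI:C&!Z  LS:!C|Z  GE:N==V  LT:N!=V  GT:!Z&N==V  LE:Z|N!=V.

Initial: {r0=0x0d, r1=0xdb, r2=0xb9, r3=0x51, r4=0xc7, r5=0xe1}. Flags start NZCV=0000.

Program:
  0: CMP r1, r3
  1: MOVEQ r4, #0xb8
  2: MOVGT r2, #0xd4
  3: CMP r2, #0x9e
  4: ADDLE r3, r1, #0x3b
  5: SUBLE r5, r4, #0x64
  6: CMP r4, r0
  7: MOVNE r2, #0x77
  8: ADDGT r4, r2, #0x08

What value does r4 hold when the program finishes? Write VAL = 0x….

0: ✓ CMP  NZCV=1010
1: · MOVEQ
2: · MOVGT
3: ✓ CMP  NZCV=0010
4: · ADDLE
5: · SUBLE
6: ✓ CMP  NZCV=1010
7: ✓ MOVNE  r2←0x77
8: · ADDGT

VAL = 0xc7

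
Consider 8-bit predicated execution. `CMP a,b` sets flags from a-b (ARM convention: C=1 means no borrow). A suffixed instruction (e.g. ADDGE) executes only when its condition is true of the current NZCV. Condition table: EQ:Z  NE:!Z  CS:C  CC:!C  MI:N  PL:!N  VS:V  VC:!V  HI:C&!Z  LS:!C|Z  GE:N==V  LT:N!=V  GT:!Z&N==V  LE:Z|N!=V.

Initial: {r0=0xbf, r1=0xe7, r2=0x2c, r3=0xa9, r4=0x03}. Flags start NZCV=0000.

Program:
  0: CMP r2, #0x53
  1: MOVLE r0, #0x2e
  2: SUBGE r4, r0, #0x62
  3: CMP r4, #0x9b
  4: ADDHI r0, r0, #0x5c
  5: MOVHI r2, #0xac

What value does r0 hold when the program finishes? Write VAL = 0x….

0: ✓ CMP  NZCV=1000
1: ✓ MOVLE  r0←0x2e
2: · SUBGE
3: ✓ CMP  NZCV=0000
4: · ADDHI
5: · MOVHI

VAL = 0x2e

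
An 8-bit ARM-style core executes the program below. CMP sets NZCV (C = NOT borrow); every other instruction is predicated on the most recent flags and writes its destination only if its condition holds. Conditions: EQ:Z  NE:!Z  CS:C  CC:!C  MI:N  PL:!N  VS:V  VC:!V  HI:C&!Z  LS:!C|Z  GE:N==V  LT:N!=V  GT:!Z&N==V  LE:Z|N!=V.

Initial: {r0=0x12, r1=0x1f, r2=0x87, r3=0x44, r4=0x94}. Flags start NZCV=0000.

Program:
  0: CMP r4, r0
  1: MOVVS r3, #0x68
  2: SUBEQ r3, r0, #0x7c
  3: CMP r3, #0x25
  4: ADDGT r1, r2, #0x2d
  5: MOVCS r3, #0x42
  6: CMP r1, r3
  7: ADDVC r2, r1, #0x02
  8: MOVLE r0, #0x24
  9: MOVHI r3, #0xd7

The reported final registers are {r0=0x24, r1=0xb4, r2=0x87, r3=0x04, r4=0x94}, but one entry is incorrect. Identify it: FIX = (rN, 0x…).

FIX = (r3, 0xd7)

[0] flags=1010 → (cmp)
[1] flags=1010 VS?F → skip
[2] flags=1010 EQ?F → skip
[3] flags=0010 → (cmp)
[4] flags=0010 GT?T → r1=0xb4
[5] flags=0010 CS?T → r3=0x42
[6] flags=0011 → (cmp)
[7] flags=0011 VC?F → skip
[8] flags=0011 LE?T → r0=0x24
[9] flags=0011 HI?T → r3=0xd7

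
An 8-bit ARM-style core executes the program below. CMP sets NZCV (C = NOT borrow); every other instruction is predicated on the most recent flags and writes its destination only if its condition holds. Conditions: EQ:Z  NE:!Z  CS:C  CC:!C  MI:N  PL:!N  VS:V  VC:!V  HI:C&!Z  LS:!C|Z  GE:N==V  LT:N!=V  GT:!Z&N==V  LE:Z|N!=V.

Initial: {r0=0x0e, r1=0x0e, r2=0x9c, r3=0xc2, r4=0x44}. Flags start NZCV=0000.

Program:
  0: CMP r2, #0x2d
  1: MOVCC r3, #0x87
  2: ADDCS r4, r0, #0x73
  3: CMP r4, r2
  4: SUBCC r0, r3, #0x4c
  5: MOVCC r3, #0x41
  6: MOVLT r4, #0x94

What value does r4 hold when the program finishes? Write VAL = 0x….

[0] flags=0011 → (cmp)
[1] flags=0011 CC?F → skip
[2] flags=0011 CS?T → r4=0x81
[3] flags=1000 → (cmp)
[4] flags=1000 CC?T → r0=0x76
[5] flags=1000 CC?T → r3=0x41
[6] flags=1000 LT?T → r4=0x94

VAL = 0x94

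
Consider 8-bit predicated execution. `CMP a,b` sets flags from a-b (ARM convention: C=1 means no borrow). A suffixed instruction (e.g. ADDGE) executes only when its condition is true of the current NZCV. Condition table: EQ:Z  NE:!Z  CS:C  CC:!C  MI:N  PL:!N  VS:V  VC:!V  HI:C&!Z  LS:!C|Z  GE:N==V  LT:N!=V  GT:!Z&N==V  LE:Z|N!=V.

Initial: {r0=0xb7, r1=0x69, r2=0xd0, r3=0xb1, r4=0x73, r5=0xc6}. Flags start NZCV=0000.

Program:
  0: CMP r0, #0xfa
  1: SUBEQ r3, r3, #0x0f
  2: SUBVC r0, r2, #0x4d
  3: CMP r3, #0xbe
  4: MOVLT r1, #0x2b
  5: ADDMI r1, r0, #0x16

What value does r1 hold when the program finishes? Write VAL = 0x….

[0] flags=1000 → (cmp)
[1] flags=1000 EQ?F → skip
[2] flags=1000 VC?T → r0=0x83
[3] flags=1000 → (cmp)
[4] flags=1000 LT?T → r1=0x2b
[5] flags=1000 MI?T → r1=0x99

VAL = 0x99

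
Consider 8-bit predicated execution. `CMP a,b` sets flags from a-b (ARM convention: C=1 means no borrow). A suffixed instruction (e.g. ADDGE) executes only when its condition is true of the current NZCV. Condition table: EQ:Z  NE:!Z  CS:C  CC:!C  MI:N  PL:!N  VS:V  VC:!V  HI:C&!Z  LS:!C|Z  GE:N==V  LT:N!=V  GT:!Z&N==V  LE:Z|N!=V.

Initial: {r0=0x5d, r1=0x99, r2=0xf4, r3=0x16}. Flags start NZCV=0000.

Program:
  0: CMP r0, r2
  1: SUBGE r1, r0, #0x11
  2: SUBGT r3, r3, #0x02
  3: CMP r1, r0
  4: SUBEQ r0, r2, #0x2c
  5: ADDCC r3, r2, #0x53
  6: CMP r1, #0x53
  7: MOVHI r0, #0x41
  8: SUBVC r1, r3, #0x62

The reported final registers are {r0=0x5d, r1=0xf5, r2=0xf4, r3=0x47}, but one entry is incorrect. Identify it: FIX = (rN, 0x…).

[0] flags=0000 → (cmp)
[1] flags=0000 GE?T → r1=0x4c
[2] flags=0000 GT?T → r3=0x14
[3] flags=1000 → (cmp)
[4] flags=1000 EQ?F → skip
[5] flags=1000 CC?T → r3=0x47
[6] flags=1000 → (cmp)
[7] flags=1000 HI?F → skip
[8] flags=1000 VC?T → r1=0xe5

FIX = (r1, 0xe5)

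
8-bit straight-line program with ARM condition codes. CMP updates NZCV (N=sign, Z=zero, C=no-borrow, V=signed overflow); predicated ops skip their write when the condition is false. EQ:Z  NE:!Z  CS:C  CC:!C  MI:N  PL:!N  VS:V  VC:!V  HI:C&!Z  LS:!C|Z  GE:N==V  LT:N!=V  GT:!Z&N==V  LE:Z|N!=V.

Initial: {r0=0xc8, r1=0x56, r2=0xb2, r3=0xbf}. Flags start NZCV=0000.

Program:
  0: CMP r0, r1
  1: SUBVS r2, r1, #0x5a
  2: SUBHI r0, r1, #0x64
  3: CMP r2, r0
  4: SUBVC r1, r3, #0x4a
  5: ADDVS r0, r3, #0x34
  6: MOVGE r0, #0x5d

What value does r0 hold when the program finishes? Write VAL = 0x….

VAL = 0x5d

[0] flags=0011 → (cmp)
[1] flags=0011 VS?T → r2=0xfc
[2] flags=0011 HI?T → r0=0xf2
[3] flags=0010 → (cmp)
[4] flags=0010 VC?T → r1=0x75
[5] flags=0010 VS?F → skip
[6] flags=0010 GE?T → r0=0x5d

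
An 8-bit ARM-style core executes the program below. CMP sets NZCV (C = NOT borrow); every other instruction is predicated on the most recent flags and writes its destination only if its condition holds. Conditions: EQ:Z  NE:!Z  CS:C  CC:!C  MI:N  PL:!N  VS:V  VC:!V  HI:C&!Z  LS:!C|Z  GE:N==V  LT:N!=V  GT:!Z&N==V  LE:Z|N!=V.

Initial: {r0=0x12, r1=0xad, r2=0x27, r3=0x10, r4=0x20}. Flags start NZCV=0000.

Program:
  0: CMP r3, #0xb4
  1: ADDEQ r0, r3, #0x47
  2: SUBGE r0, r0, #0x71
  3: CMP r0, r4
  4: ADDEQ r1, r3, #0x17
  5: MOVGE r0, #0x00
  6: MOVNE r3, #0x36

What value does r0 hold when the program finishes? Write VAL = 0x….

[0] flags=0000 → (cmp)
[1] flags=0000 EQ?F → skip
[2] flags=0000 GE?T → r0=0xa1
[3] flags=1010 → (cmp)
[4] flags=1010 EQ?F → skip
[5] flags=1010 GE?F → skip
[6] flags=1010 NE?T → r3=0x36

VAL = 0xa1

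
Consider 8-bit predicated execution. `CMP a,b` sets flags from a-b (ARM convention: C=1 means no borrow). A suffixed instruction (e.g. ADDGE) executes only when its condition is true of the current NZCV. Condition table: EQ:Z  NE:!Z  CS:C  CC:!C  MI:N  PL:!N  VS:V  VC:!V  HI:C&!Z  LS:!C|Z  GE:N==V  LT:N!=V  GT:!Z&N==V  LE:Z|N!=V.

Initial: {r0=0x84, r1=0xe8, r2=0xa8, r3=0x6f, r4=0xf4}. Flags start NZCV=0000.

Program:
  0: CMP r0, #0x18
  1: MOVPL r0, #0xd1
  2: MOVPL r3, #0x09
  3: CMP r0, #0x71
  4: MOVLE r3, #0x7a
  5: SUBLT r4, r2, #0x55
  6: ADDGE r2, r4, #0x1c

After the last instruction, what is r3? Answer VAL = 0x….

[0] flags=0011 → (cmp)
[1] flags=0011 PL?T → r0=0xd1
[2] flags=0011 PL?T → r3=0x09
[3] flags=0011 → (cmp)
[4] flags=0011 LE?T → r3=0x7a
[5] flags=0011 LT?T → r4=0x53
[6] flags=0011 GE?F → skip

VAL = 0x7a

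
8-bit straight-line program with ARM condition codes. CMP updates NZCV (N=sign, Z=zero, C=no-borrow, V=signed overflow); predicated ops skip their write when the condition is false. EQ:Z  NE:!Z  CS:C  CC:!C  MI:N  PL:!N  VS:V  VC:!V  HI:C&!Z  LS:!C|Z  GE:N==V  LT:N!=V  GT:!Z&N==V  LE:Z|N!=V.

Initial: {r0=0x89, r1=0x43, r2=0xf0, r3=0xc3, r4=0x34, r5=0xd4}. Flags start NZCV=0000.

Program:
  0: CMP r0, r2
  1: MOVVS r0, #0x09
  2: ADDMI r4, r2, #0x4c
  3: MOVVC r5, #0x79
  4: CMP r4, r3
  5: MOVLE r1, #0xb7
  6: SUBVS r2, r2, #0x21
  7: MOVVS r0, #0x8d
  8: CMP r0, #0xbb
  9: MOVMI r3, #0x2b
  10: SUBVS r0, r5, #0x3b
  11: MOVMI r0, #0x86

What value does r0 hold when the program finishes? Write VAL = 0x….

VAL = 0x86

[0] flags=1000 → (cmp)
[1] flags=1000 VS?F → skip
[2] flags=1000 MI?T → r4=0x3c
[3] flags=1000 VC?T → r5=0x79
[4] flags=0000 → (cmp)
[5] flags=0000 LE?F → skip
[6] flags=0000 VS?F → skip
[7] flags=0000 VS?F → skip
[8] flags=1000 → (cmp)
[9] flags=1000 MI?T → r3=0x2b
[10] flags=1000 VS?F → skip
[11] flags=1000 MI?T → r0=0x86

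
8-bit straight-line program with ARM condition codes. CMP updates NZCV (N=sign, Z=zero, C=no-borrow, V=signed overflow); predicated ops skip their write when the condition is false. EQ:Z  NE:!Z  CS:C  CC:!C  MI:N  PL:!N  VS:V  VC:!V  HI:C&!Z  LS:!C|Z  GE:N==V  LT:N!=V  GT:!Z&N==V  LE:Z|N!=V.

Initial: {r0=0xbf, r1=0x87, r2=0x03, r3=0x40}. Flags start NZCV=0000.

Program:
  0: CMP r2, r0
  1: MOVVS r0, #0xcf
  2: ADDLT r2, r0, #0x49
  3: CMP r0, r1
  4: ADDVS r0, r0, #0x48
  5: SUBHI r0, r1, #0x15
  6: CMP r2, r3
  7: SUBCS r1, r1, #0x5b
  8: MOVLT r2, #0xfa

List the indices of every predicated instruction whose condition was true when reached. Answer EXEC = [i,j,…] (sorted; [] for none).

EXEC = [5,8]

0: ✓ CMP  NZCV=0000
1: · MOVVS
2: · ADDLT
3: ✓ CMP  NZCV=0010
4: · ADDVS
5: ✓ SUBHI  r0←0x72
6: ✓ CMP  NZCV=1000
7: · SUBCS
8: ✓ MOVLT  r2←0xfa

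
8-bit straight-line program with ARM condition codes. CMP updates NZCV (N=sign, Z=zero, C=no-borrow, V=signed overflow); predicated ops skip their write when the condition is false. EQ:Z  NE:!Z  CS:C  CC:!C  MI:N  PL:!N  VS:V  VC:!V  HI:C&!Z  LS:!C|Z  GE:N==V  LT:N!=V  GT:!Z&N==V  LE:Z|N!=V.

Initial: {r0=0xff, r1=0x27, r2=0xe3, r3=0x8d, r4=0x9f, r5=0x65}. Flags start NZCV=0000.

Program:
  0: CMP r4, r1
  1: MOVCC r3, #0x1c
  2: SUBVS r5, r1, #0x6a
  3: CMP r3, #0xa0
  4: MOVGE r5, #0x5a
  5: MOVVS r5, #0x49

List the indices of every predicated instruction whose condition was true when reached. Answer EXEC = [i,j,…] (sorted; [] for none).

0: ✓ CMP  NZCV=0011
1: · MOVCC
2: ✓ SUBVS  r5←0xbd
3: ✓ CMP  NZCV=1000
4: · MOVGE
5: · MOVVS

EXEC = [2]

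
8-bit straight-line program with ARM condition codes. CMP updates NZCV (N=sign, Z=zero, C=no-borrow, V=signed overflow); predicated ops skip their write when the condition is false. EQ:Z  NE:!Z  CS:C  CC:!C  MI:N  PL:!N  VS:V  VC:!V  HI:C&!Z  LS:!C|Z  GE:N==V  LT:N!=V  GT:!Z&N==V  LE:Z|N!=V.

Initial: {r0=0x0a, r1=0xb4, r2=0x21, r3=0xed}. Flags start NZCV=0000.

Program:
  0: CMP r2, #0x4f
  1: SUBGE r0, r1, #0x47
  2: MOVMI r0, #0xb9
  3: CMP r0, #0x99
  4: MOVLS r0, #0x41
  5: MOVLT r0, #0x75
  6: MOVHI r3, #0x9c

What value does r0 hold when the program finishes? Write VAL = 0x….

VAL = 0xb9

[0] flags=1000 → (cmp)
[1] flags=1000 GE?F → skip
[2] flags=1000 MI?T → r0=0xb9
[3] flags=0010 → (cmp)
[4] flags=0010 LS?F → skip
[5] flags=0010 LT?F → skip
[6] flags=0010 HI?T → r3=0x9c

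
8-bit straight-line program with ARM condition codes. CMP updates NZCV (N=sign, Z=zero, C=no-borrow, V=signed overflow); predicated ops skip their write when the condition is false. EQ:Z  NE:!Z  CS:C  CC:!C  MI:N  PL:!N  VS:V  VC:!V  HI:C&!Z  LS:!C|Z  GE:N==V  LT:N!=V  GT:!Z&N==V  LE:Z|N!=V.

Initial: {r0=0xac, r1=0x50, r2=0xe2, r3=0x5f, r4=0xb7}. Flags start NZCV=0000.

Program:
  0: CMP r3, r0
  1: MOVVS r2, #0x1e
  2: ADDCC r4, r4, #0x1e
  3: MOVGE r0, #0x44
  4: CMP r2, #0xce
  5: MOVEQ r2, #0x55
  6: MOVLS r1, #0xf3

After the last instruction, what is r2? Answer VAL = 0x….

VAL = 0x1e

0: ✓ CMP  NZCV=1001
1: ✓ MOVVS  r2←0x1e
2: ✓ ADDCC  r4←0xd5
3: ✓ MOVGE  r0←0x44
4: ✓ CMP  NZCV=0000
5: · MOVEQ
6: ✓ MOVLS  r1←0xf3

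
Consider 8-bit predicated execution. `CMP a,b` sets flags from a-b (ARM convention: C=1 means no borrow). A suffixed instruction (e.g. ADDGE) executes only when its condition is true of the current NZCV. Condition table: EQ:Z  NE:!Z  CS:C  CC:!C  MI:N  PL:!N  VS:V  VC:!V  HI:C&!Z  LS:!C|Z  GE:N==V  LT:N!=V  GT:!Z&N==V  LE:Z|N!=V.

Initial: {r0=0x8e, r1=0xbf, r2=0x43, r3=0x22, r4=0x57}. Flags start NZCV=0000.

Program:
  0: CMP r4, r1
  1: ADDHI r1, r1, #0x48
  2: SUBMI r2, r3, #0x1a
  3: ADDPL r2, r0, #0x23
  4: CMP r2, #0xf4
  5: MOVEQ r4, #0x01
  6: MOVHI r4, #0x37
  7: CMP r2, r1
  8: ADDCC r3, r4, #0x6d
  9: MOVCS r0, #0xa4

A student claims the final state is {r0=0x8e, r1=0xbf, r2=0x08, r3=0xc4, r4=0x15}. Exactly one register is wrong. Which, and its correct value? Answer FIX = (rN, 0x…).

0: ✓ CMP  NZCV=1001
1: · ADDHI
2: ✓ SUBMI  r2←0x08
3: · ADDPL
4: ✓ CMP  NZCV=0000
5: · MOVEQ
6: · MOVHI
7: ✓ CMP  NZCV=0000
8: ✓ ADDCC  r3←0xc4
9: · MOVCS

FIX = (r4, 0x57)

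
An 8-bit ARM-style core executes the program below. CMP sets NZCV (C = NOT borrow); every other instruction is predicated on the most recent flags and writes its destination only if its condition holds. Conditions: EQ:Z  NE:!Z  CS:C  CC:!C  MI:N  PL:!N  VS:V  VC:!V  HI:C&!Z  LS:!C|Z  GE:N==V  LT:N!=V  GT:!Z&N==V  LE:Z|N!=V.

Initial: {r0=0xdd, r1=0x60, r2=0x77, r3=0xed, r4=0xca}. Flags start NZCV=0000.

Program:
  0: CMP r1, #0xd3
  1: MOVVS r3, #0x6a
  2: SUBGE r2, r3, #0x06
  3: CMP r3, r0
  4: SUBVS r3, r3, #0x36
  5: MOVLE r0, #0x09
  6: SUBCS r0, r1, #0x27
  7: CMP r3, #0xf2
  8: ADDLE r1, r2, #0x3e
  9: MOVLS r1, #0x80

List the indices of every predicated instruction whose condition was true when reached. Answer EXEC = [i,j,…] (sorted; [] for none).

EXEC = [1,2,4,9]

0: ✓ CMP  NZCV=1001
1: ✓ MOVVS  r3←0x6a
2: ✓ SUBGE  r2←0x64
3: ✓ CMP  NZCV=1001
4: ✓ SUBVS  r3←0x34
5: · MOVLE
6: · SUBCS
7: ✓ CMP  NZCV=0000
8: · ADDLE
9: ✓ MOVLS  r1←0x80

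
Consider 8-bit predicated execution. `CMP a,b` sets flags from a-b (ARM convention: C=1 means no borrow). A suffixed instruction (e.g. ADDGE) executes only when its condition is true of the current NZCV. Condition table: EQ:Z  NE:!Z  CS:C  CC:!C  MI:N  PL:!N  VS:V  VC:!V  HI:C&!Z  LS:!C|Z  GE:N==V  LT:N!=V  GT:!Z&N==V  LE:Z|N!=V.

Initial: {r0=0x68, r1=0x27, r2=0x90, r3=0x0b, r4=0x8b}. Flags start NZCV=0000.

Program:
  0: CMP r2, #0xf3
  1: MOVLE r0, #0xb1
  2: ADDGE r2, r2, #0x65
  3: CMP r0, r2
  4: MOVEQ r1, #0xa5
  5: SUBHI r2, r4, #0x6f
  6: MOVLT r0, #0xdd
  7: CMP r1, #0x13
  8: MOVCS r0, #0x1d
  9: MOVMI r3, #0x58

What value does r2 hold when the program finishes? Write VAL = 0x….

[0] flags=1000 → (cmp)
[1] flags=1000 LE?T → r0=0xb1
[2] flags=1000 GE?F → skip
[3] flags=0010 → (cmp)
[4] flags=0010 EQ?F → skip
[5] flags=0010 HI?T → r2=0x1c
[6] flags=0010 LT?F → skip
[7] flags=0010 → (cmp)
[8] flags=0010 CS?T → r0=0x1d
[9] flags=0010 MI?F → skip

VAL = 0x1c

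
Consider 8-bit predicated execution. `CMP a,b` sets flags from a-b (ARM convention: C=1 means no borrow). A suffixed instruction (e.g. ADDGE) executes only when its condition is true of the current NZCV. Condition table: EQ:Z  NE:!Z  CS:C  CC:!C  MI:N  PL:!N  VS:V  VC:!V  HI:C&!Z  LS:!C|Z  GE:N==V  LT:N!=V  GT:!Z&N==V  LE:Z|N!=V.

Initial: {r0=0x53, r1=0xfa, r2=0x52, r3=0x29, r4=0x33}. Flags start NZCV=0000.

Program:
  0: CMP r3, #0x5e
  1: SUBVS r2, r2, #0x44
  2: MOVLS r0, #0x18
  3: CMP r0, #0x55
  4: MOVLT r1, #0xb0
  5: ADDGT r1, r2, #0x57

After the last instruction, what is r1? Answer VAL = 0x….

VAL = 0xb0

[0] flags=1000 → (cmp)
[1] flags=1000 VS?F → skip
[2] flags=1000 LS?T → r0=0x18
[3] flags=1000 → (cmp)
[4] flags=1000 LT?T → r1=0xb0
[5] flags=1000 GT?F → skip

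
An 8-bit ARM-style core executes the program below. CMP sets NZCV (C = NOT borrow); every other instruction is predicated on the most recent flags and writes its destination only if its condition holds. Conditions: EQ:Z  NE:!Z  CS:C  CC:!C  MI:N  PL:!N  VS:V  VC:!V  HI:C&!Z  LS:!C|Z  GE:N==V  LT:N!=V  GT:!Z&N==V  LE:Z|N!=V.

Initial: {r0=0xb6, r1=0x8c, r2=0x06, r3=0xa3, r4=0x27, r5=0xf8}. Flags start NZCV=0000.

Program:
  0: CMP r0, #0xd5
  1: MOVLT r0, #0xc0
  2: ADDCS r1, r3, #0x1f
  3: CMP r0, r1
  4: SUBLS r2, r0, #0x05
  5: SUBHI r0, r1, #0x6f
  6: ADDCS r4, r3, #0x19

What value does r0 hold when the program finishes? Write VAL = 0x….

0: ✓ CMP  NZCV=1000
1: ✓ MOVLT  r0←0xc0
2: · ADDCS
3: ✓ CMP  NZCV=0010
4: · SUBLS
5: ✓ SUBHI  r0←0x1d
6: ✓ ADDCS  r4←0xbc

VAL = 0x1d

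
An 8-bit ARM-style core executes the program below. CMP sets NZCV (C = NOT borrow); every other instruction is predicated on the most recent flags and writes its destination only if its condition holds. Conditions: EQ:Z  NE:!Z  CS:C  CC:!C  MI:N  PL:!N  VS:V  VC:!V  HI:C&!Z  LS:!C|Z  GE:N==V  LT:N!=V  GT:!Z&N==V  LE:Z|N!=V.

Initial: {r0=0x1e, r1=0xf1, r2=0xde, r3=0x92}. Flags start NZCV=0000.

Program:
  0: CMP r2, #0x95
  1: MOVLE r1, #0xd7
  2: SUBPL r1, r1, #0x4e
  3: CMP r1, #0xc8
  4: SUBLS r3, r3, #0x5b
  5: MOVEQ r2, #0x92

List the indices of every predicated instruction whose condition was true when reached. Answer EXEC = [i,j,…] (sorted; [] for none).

[0] flags=0010 → (cmp)
[1] flags=0010 LE?F → skip
[2] flags=0010 PL?T → r1=0xa3
[3] flags=1000 → (cmp)
[4] flags=1000 LS?T → r3=0x37
[5] flags=1000 EQ?F → skip

EXEC = [2,4]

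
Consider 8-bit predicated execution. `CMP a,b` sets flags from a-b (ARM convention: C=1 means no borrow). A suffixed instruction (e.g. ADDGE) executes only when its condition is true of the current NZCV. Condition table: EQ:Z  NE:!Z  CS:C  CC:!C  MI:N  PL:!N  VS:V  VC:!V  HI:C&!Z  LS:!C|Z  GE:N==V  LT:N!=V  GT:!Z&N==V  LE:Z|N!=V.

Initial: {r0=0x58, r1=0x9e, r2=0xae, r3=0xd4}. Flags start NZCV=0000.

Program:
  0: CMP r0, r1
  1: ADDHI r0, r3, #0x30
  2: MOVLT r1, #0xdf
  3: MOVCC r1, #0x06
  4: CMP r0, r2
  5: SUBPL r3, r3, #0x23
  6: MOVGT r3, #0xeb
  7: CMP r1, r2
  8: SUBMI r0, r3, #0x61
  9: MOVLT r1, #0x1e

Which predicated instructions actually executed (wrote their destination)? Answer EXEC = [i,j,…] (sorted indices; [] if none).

[0] flags=1001 → (cmp)
[1] flags=1001 HI?F → skip
[2] flags=1001 LT?F → skip
[3] flags=1001 CC?T → r1=0x06
[4] flags=1001 → (cmp)
[5] flags=1001 PL?F → skip
[6] flags=1001 GT?T → r3=0xeb
[7] flags=0000 → (cmp)
[8] flags=0000 MI?F → skip
[9] flags=0000 LT?F → skip

EXEC = [3,6]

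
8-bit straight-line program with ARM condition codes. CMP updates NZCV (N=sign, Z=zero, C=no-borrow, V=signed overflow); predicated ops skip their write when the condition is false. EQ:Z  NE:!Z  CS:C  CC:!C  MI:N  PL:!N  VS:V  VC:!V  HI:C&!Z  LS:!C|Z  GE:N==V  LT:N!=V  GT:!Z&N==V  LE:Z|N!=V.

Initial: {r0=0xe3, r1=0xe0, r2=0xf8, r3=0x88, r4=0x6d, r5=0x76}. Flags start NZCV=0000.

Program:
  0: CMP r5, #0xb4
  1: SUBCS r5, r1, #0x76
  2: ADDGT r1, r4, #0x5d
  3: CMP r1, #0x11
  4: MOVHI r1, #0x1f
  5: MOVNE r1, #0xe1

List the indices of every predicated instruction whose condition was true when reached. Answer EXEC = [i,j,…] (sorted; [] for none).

EXEC = [2,4,5]

[0] flags=1001 → (cmp)
[1] flags=1001 CS?F → skip
[2] flags=1001 GT?T → r1=0xca
[3] flags=1010 → (cmp)
[4] flags=1010 HI?T → r1=0x1f
[5] flags=1010 NE?T → r1=0xe1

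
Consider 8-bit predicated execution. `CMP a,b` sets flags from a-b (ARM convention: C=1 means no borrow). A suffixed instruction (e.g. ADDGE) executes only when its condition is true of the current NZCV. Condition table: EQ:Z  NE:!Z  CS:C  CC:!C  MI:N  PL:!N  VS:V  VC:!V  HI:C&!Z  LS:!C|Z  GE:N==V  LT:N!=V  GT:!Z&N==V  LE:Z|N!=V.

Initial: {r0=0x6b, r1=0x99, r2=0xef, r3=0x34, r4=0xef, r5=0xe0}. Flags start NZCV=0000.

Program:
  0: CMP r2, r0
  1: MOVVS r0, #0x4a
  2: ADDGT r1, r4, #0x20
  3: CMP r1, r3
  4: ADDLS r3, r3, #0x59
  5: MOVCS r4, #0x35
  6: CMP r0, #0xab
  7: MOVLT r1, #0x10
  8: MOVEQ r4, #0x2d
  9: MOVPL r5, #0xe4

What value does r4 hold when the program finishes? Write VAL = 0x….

[0] flags=1010 → (cmp)
[1] flags=1010 VS?F → skip
[2] flags=1010 GT?F → skip
[3] flags=0011 → (cmp)
[4] flags=0011 LS?F → skip
[5] flags=0011 CS?T → r4=0x35
[6] flags=1001 → (cmp)
[7] flags=1001 LT?F → skip
[8] flags=1001 EQ?F → skip
[9] flags=1001 PL?F → skip

VAL = 0x35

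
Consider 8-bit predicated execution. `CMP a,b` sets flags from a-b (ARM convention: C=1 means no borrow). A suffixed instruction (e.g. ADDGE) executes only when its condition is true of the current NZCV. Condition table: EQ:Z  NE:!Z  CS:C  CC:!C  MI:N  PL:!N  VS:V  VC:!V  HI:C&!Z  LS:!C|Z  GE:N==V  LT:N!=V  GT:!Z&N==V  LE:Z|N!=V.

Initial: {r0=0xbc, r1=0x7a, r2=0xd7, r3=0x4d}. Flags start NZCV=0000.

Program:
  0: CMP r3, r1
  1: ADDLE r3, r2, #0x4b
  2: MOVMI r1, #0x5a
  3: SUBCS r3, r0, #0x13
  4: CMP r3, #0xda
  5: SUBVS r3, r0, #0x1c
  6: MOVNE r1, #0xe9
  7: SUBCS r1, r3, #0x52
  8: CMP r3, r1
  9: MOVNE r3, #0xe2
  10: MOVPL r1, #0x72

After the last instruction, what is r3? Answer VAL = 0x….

VAL = 0xe2

0: ✓ CMP  NZCV=1000
1: ✓ ADDLE  r3←0x22
2: ✓ MOVMI  r1←0x5a
3: · SUBCS
4: ✓ CMP  NZCV=0000
5: · SUBVS
6: ✓ MOVNE  r1←0xe9
7: · SUBCS
8: ✓ CMP  NZCV=0000
9: ✓ MOVNE  r3←0xe2
10: ✓ MOVPL  r1←0x72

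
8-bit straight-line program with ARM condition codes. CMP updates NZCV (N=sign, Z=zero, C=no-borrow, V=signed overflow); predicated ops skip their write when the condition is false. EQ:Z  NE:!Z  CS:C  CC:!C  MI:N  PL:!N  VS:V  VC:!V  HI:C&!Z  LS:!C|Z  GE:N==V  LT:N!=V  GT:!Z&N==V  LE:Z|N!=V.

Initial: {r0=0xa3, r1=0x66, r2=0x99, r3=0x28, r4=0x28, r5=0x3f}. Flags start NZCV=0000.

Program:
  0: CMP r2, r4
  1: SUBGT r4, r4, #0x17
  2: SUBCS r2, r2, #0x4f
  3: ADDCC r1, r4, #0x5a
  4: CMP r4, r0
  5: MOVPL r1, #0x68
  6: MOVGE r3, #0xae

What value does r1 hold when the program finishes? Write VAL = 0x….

VAL = 0x66

[0] flags=0011 → (cmp)
[1] flags=0011 GT?F → skip
[2] flags=0011 CS?T → r2=0x4a
[3] flags=0011 CC?F → skip
[4] flags=1001 → (cmp)
[5] flags=1001 PL?F → skip
[6] flags=1001 GE?T → r3=0xae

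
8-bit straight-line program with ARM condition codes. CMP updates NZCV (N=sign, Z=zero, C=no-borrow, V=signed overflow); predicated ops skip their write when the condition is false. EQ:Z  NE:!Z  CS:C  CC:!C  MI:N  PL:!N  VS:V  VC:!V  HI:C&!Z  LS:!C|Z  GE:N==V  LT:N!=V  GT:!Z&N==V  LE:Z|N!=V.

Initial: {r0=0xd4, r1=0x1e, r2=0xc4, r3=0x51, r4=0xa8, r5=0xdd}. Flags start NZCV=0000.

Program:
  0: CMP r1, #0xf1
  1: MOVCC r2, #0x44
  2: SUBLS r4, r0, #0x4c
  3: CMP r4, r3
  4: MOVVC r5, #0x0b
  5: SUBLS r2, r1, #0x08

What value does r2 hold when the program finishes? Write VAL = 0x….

0: ✓ CMP  NZCV=0000
1: ✓ MOVCC  r2←0x44
2: ✓ SUBLS  r4←0x88
3: ✓ CMP  NZCV=0011
4: · MOVVC
5: · SUBLS

VAL = 0x44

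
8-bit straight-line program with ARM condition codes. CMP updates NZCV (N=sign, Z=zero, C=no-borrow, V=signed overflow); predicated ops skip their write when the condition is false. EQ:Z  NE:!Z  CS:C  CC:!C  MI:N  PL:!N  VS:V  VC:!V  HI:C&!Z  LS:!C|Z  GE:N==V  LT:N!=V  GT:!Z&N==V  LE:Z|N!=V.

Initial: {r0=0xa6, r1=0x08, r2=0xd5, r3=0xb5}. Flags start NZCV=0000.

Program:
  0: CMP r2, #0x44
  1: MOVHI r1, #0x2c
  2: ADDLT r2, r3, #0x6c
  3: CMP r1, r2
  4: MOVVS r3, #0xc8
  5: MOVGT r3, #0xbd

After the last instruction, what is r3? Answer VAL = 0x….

0: ✓ CMP  NZCV=1010
1: ✓ MOVHI  r1←0x2c
2: ✓ ADDLT  r2←0x21
3: ✓ CMP  NZCV=0010
4: · MOVVS
5: ✓ MOVGT  r3←0xbd

VAL = 0xbd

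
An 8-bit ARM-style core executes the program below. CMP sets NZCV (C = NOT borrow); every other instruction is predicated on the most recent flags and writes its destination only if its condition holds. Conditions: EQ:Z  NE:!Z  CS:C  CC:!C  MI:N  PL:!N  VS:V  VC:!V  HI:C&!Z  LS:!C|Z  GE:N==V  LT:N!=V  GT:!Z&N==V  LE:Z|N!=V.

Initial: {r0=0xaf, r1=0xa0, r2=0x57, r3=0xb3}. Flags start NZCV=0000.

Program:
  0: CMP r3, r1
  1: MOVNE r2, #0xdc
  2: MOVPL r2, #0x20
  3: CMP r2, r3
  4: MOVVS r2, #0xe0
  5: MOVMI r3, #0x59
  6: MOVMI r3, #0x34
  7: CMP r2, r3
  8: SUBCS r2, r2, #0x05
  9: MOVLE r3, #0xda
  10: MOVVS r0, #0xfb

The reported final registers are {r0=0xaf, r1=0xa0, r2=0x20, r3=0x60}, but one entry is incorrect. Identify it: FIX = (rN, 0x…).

[0] flags=0010 → (cmp)
[1] flags=0010 NE?T → r2=0xdc
[2] flags=0010 PL?T → r2=0x20
[3] flags=0000 → (cmp)
[4] flags=0000 VS?F → skip
[5] flags=0000 MI?F → skip
[6] flags=0000 MI?F → skip
[7] flags=0000 → (cmp)
[8] flags=0000 CS?F → skip
[9] flags=0000 LE?F → skip
[10] flags=0000 VS?F → skip

FIX = (r3, 0xb3)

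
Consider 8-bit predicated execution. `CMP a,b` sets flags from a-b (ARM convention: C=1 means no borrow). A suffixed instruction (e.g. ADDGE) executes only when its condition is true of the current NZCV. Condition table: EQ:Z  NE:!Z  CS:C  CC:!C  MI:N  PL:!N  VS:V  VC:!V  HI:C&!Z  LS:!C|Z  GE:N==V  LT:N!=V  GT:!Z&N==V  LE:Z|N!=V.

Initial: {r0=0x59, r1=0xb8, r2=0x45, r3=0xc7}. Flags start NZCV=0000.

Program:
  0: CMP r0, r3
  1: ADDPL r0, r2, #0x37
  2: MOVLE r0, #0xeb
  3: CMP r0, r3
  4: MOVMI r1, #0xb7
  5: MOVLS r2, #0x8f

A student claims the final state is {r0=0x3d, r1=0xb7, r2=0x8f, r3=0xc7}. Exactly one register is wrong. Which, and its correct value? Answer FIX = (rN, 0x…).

FIX = (r0, 0x59)

0: ✓ CMP  NZCV=1001
1: · ADDPL
2: · MOVLE
3: ✓ CMP  NZCV=1001
4: ✓ MOVMI  r1←0xb7
5: ✓ MOVLS  r2←0x8f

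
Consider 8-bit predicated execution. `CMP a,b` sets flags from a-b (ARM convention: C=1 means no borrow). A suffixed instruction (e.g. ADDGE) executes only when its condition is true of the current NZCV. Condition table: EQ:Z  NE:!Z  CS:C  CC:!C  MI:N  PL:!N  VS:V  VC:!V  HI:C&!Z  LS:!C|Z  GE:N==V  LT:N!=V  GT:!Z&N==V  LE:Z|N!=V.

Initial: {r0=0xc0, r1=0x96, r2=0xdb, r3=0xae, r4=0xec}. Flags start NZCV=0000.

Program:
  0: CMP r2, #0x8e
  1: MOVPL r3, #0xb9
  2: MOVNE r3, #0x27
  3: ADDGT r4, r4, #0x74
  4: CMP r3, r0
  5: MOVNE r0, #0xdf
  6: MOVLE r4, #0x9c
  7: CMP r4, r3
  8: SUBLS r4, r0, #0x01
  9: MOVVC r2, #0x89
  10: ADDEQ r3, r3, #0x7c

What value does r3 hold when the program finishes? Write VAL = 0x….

0: ✓ CMP  NZCV=0010
1: ✓ MOVPL  r3←0xb9
2: ✓ MOVNE  r3←0x27
3: ✓ ADDGT  r4←0x60
4: ✓ CMP  NZCV=0000
5: ✓ MOVNE  r0←0xdf
6: · MOVLE
7: ✓ CMP  NZCV=0010
8: · SUBLS
9: ✓ MOVVC  r2←0x89
10: · ADDEQ

VAL = 0x27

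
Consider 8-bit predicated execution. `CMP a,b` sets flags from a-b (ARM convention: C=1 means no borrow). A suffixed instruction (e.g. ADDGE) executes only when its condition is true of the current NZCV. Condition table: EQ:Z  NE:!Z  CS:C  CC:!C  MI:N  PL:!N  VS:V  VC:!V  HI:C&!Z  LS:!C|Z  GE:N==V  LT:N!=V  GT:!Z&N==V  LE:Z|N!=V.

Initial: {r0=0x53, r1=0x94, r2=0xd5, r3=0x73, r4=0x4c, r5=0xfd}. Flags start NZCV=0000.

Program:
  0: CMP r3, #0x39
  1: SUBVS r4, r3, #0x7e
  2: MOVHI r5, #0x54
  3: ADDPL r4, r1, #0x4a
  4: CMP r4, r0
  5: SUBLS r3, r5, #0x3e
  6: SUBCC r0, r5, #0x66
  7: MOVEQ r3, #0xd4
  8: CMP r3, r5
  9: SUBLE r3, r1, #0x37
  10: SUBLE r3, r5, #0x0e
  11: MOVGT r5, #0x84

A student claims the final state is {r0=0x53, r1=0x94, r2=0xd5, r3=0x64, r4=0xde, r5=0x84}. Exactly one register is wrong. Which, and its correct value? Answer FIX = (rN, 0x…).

0: ✓ CMP  NZCV=0010
1: · SUBVS
2: ✓ MOVHI  r5←0x54
3: ✓ ADDPL  r4←0xde
4: ✓ CMP  NZCV=1010
5: · SUBLS
6: · SUBCC
7: · MOVEQ
8: ✓ CMP  NZCV=0010
9: · SUBLE
10: · SUBLE
11: ✓ MOVGT  r5←0x84

FIX = (r3, 0x73)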